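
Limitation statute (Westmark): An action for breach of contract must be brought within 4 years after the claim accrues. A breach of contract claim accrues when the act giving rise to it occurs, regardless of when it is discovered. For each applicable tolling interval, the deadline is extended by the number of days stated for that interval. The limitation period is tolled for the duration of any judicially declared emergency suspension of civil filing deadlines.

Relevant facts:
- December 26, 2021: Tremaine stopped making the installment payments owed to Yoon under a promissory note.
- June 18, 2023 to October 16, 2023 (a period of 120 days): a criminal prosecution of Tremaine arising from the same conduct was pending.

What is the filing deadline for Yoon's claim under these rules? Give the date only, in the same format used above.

The claim accrued on December 26, 2021, the date of the act.
The untolled deadline — 4 years after December 26, 2021 — is December 26, 2025.
The pending criminal prosecution from June 18, 2023 to October 16, 2023 does not toll the period, because no stated rule makes a criminal prosecution a tolling event.

December 26, 2025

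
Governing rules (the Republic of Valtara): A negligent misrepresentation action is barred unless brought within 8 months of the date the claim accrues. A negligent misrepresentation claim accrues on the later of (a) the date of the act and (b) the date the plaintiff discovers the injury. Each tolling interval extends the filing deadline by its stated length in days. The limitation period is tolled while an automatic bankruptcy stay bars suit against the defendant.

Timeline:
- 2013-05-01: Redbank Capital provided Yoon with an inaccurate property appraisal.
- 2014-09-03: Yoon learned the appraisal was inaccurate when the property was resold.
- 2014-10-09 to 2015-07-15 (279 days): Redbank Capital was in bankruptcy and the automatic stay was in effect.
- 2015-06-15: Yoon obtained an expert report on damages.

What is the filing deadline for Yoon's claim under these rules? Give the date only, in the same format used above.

Taking the later of the act (2013-05-01) and discovery (2014-09-03), the claim accrued on 2014-09-03.
Adding the 8 months base period to 2014-09-03 gives a deadline of 2015-05-03, before any tolling.
Because the automatic bankruptcy stay ran from 2014-10-09 to 2015-07-15, the deadline is extended by 279 days to 2016-02-06.
The other events in the timeline have no effect on the limitation period under the stated rules.

2016-02-06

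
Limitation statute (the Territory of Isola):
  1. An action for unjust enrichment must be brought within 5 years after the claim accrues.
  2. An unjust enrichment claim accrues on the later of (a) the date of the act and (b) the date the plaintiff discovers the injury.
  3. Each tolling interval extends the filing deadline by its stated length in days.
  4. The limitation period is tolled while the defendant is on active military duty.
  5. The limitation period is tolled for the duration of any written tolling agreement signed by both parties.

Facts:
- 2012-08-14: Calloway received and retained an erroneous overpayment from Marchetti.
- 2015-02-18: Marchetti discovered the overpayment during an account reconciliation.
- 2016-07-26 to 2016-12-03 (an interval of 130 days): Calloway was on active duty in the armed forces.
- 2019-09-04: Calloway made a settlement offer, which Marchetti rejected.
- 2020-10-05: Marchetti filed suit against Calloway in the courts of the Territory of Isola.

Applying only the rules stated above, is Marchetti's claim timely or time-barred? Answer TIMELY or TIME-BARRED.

TIME-BARRED

Because discovery on 2015-02-18 post-dates the 2012-08-14 act, accrual under the later-of rule falls on 2015-02-18.
The untolled deadline — 5 years after 2015-02-18 — is 2020-02-18.
The defendant's active military service from 2016-07-26 to 2016-12-03 tolled the period for 130 days, extending the deadline to 2020-06-27.
Nothing else in the chronology tolls or restarts the period.
Filing on 2020-10-05 missed the 2020-06-27 deadline — the action is time-barred.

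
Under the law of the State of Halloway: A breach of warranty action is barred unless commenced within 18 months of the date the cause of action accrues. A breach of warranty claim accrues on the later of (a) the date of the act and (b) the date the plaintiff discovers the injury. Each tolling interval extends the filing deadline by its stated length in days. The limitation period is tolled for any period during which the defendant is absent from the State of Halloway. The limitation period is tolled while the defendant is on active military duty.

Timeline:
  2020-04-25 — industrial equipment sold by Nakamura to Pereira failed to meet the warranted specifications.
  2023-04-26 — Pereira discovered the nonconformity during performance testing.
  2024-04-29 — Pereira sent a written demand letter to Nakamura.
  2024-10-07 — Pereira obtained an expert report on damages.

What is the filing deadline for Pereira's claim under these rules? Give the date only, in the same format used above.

2024-10-26

Because discovery on 2023-04-26 post-dates the 2020-04-25 act, accrual under the later-of rule falls on 2023-04-26.
Adding the 18 months base period to 2023-04-26 gives a deadline of 2024-10-26, before any tolling.
None of the other events listed affects the running of the period under the stated rules.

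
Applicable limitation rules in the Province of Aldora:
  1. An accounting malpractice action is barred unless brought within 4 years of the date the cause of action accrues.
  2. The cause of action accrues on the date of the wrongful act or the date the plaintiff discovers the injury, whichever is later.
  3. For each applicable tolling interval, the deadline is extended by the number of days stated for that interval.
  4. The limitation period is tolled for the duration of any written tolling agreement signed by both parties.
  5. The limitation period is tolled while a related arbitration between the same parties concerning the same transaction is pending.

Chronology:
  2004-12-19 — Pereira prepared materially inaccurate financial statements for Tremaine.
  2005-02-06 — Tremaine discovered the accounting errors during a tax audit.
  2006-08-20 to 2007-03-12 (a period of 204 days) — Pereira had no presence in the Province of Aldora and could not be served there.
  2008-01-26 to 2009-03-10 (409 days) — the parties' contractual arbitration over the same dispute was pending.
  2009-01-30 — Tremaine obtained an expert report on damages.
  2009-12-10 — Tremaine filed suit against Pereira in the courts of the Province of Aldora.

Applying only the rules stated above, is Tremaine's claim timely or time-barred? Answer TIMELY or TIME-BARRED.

The claim accrued on 2005-02-06 — the later of the 2004-12-19 act and the 2005-02-06 discovery.
4 years from 2005-02-06 is 2009-02-06.
The pending related arbitration from 2008-01-26 to 2009-03-10 tolled the period for 409 days, extending the deadline to 2010-03-22.
The defendant's absence from the jurisdiction from 2006-08-20 to 2007-03-12 does not toll the period, because no stated rule makes the defendant's absence a tolling event.
None of the other events listed affects the running of the period under the stated rules.
Tremaine filed on 2009-12-10, before the 2010-03-22 deadline, so the action is timely.

TIMELY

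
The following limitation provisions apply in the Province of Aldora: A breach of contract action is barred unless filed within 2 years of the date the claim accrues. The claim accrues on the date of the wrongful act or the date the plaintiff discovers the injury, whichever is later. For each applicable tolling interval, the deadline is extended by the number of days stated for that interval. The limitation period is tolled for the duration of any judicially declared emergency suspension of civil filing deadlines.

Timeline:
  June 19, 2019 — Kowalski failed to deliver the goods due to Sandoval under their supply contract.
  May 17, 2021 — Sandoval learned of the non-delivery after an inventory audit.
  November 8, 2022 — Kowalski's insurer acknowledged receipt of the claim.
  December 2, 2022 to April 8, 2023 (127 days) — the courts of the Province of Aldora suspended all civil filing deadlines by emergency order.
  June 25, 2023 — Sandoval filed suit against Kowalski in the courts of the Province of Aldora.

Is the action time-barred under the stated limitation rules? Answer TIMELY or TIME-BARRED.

Because discovery on May 17, 2021 post-dates the June 19, 2019 act, accrual under the later-of rule falls on May 17, 2021.
2 years from May 17, 2021 is May 17, 2023.
Because the emergency suspension of filing deadlines ran from December 2, 2022 to April 8, 2023, the deadline is extended by 127 days to September 21, 2023.
The other events in the timeline have no effect on the limitation period under the stated rules.
Sandoval filed on June 25, 2023, before the September 21, 2023 deadline, so the action is timely.

TIMELY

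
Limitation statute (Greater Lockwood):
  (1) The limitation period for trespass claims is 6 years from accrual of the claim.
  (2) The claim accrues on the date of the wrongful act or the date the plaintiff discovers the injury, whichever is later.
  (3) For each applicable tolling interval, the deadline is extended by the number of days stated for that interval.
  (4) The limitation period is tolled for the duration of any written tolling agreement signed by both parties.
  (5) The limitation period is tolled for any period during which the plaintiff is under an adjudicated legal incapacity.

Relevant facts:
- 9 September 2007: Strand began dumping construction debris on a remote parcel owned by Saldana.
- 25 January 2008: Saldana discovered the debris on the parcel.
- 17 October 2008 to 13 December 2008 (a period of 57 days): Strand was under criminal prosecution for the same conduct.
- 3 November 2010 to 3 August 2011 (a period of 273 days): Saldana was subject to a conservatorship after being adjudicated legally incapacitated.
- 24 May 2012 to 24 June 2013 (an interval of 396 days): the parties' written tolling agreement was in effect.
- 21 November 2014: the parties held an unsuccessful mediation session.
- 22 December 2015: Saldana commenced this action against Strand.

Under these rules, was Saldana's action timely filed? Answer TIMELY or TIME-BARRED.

The claim accrued on 25 January 2008 — the later of the 9 September 2007 act and the 25 January 2008 discovery.
Adding the 6 years base period to 25 January 2008 gives a deadline of 25 January 2014, before any tolling.
The period was tolled for 273 days by the plaintiff's legal incapacity (3 November 2010 to 3 August 2011), pushing the deadline to 25 October 2014.
Because the written tolling agreement ran from 24 May 2012 to 24 June 2013, the deadline is extended by 396 days to 25 November 2015.
The pending criminal prosecution from 17 October 2008 to 13 December 2008 does not toll the period, because no stated rule makes a criminal prosecution a tolling event.
Nothing else in the chronology tolls or restarts the period.
Filing on 22 December 2015 missed the 25 November 2015 deadline — the action is time-barred.

TIME-BARRED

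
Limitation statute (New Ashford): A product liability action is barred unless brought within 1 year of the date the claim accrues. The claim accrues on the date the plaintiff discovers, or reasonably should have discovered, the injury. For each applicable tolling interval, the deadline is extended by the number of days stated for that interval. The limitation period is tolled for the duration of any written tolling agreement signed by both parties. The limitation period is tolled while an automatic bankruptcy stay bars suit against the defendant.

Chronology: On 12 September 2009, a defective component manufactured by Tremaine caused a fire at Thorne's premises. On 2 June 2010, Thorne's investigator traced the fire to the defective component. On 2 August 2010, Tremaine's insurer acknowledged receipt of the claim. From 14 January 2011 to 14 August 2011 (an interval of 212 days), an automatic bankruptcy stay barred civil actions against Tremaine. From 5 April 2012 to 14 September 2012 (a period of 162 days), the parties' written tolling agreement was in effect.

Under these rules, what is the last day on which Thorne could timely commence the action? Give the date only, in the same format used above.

31 December 2011

Accrual is tied to discovery, so the period began on 2 June 2010 rather than on 12 September 2009 when the act occurred.
The untolled deadline — 1 year after 2 June 2010 — is 2 June 2011.
The automatic bankruptcy stay from 14 January 2011 to 14 August 2011 tolled the period for 212 days, extending the deadline to 31 December 2011.
The written tolling agreement from 5 April 2012 to 14 September 2012 began after the period had already run on 31 December 2011, so it has no tolling effect.
Nothing else in the chronology tolls or restarts the period.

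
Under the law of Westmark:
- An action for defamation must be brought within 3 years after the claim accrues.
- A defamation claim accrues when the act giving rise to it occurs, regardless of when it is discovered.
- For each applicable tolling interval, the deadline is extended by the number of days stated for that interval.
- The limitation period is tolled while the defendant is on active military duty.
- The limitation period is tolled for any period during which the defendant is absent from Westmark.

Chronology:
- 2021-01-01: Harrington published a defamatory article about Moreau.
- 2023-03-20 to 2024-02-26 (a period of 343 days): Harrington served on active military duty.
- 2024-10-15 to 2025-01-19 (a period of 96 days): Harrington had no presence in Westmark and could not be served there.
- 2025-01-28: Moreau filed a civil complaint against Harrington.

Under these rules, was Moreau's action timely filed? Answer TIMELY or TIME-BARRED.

TIMELY

The claim accrued on 2021-01-01, the date of the act.
3 years from 2021-01-01 is 2024-01-01.
The period was tolled for 343 days by the defendant's active military service (2023-03-20 to 2024-02-26), pushing the deadline to 2024-12-09.
The defendant's absence from the jurisdiction from 2024-10-15 to 2025-01-19 tolled the period for 96 days, extending the deadline to 2025-03-15.
The 2025-01-28 filing precedes the 2025-03-15 deadline; the claim is timely.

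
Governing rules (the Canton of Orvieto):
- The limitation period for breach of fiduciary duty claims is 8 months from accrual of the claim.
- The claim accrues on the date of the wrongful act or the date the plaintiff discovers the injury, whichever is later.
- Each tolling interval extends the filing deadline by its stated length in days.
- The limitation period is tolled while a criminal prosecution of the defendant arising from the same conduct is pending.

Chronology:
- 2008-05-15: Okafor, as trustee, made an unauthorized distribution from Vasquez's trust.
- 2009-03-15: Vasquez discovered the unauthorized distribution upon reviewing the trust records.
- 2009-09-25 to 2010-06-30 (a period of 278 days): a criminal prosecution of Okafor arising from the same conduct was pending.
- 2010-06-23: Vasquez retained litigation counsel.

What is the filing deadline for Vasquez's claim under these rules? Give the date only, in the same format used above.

Taking the later of the act (2008-05-15) and discovery (2009-03-15), the claim accrued on 2009-03-15.
8 months from 2009-03-15 is 2009-11-15.
The period was tolled for 278 days by the pending criminal prosecution (2009-09-25 to 2010-06-30), pushing the deadline to 2010-08-20.
Nothing else in the chronology tolls or restarts the period.

2010-08-20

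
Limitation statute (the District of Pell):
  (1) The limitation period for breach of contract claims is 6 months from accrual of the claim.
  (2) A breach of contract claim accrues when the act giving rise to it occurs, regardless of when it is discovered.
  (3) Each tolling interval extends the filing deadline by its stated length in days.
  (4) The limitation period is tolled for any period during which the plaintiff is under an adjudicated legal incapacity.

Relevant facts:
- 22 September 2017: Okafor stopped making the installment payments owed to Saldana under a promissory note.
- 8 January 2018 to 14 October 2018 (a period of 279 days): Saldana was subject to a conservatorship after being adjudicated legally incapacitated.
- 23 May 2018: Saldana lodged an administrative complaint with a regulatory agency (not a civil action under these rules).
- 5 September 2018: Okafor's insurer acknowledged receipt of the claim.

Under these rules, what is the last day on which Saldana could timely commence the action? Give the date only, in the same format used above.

26 December 2018

The claim accrued on 22 September 2017, the date of the act.
Adding the 6 months base period to 22 September 2017 gives a deadline of 22 March 2018, before any tolling.
Because the plaintiff's legal incapacity ran from 8 January 2018 to 14 October 2018, the deadline is extended by 279 days to 26 December 2018.
The other events in the timeline have no effect on the limitation period under the stated rules.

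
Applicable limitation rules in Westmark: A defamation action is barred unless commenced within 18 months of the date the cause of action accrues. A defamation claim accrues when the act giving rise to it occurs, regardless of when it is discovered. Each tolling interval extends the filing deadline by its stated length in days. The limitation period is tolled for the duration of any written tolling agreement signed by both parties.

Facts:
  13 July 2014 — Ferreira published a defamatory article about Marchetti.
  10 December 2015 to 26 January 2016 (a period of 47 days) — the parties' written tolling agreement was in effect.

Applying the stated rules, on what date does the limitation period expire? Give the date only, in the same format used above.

29 February 2016

The cause of action accrued on 13 July 2014, the date of the act.
18 months from 13 July 2014 is 13 January 2016.
The period was tolled for 47 days by the written tolling agreement (10 December 2015 to 26 January 2016), pushing the deadline to 29 February 2016.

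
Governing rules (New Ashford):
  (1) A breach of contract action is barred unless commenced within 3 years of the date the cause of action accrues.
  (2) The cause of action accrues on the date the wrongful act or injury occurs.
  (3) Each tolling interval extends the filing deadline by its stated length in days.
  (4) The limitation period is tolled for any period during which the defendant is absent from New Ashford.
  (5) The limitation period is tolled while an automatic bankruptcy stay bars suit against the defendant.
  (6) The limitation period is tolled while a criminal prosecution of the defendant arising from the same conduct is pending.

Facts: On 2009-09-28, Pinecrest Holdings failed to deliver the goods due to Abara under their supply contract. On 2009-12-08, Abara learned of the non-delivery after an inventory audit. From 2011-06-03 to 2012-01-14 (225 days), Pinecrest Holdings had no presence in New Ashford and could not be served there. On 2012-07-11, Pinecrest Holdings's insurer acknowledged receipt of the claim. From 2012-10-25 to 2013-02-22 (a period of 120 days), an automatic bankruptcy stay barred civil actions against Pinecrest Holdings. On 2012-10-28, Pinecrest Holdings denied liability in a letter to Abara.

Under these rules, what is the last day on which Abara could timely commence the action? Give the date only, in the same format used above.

2013-09-08

The claim accrued on 2009-09-28, when the wrongful act occurred; under the stated occurrence rule the 2009-12-08 discovery does not delay accrual.
Adding the 3 years base period to 2009-09-28 gives a deadline of 2012-09-28, before any tolling.
The defendant's absence from the jurisdiction from 2011-06-03 to 2012-01-14 tolled the period for 225 days, extending the deadline to 2013-05-11.
The automatic bankruptcy stay from 2012-10-25 to 2013-02-22 tolled the period for 120 days, extending the deadline to 2013-09-08.
The other events in the timeline have no effect on the limitation period under the stated rules.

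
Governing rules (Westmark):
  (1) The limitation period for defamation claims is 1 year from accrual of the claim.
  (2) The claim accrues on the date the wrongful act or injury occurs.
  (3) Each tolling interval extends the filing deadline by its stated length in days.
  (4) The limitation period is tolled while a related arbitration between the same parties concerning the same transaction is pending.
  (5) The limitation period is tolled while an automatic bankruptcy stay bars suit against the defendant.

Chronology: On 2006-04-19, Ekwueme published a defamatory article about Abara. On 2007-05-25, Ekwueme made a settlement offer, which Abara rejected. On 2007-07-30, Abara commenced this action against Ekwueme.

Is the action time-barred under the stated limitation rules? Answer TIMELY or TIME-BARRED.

TIME-BARRED

The limitation period began to run on 2006-04-19.
Adding the 1 year base period to 2006-04-19 gives a deadline of 2007-04-19, before any tolling.
The other events in the timeline have no effect on the limitation period under the stated rules.
The 2007-07-30 filing falls after the 2007-04-19 deadline; the claim is time-barred.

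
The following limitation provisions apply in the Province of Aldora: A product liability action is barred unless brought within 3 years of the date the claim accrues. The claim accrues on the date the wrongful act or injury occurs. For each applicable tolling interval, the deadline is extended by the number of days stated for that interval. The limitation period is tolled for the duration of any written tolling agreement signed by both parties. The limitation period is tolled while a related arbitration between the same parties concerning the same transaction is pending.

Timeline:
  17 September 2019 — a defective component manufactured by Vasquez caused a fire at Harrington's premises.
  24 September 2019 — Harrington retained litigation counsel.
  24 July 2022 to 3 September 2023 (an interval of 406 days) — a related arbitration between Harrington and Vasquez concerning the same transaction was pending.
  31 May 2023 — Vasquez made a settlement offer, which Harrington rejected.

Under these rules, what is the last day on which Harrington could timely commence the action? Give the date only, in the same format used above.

28 October 2023

The limitation period began to run on 17 September 2019.
Adding the 3 years base period to 17 September 2019 gives a deadline of 17 September 2022, before any tolling.
The period was tolled for 406 days by the pending related arbitration (24 July 2022 to 3 September 2023), pushing the deadline to 28 October 2023.
Nothing else in the chronology tolls or restarts the period.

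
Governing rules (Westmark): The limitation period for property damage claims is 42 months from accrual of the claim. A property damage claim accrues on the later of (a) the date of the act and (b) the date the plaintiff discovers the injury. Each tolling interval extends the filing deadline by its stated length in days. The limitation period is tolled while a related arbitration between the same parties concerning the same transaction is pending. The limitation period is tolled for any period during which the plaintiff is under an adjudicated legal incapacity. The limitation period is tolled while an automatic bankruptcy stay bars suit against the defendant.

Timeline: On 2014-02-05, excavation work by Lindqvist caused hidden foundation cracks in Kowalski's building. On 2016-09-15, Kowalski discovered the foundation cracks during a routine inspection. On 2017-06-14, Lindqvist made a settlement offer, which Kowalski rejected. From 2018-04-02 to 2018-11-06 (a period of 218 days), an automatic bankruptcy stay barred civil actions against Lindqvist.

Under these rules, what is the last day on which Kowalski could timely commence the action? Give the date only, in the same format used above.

2020-10-19

Taking the later of the act (2014-02-05) and discovery (2016-09-15), the claim accrued on 2016-09-15.
42 months from 2016-09-15 is 2020-03-15.
The period was tolled for 218 days by the automatic bankruptcy stay (2018-04-02 to 2018-11-06), pushing the deadline to 2020-10-19.
The other events in the timeline have no effect on the limitation period under the stated rules.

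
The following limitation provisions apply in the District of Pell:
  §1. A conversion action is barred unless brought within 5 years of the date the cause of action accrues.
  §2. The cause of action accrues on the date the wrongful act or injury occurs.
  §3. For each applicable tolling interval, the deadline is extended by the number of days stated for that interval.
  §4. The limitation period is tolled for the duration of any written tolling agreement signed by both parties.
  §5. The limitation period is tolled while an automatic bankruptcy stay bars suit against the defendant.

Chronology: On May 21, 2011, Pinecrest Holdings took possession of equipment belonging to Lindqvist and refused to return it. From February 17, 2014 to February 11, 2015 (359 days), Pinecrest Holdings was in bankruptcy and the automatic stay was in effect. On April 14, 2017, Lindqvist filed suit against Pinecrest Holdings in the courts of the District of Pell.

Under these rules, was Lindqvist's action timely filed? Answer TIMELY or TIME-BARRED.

TIMELY

The cause of action accrued on May 21, 2011, the date of the act.
5 years from May 21, 2011 is May 21, 2016.
Because the automatic bankruptcy stay ran from February 17, 2014 to February 11, 2015, the deadline is extended by 359 days to May 15, 2017.
The April 14, 2017 filing precedes the May 15, 2017 deadline; the claim is timely.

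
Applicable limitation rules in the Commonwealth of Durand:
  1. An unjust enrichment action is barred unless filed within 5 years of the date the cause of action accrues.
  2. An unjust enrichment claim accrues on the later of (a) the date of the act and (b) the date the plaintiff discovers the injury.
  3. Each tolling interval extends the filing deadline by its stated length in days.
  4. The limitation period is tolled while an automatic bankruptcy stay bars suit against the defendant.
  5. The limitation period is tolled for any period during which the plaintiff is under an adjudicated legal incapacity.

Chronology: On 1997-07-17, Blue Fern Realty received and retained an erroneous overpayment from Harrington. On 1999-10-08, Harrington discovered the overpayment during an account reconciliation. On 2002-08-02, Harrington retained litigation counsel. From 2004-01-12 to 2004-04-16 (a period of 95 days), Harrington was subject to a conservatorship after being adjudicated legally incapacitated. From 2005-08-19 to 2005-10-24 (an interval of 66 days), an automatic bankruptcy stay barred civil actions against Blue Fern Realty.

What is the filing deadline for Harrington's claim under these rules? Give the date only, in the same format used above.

2005-01-11

The claim accrued on 1999-10-08 — the later of the 1997-07-17 act and the 1999-10-08 discovery.
5 years from 1999-10-08 is 2004-10-08.
The plaintiff's legal incapacity from 2004-01-12 to 2004-04-16 tolled the period for 95 days, extending the deadline to 2005-01-11.
The automatic bankruptcy stay starting 2005-08-19 came too late — the period had run on 2005-01-11 — and so does not extend the deadline.
Nothing else in the chronology tolls or restarts the period.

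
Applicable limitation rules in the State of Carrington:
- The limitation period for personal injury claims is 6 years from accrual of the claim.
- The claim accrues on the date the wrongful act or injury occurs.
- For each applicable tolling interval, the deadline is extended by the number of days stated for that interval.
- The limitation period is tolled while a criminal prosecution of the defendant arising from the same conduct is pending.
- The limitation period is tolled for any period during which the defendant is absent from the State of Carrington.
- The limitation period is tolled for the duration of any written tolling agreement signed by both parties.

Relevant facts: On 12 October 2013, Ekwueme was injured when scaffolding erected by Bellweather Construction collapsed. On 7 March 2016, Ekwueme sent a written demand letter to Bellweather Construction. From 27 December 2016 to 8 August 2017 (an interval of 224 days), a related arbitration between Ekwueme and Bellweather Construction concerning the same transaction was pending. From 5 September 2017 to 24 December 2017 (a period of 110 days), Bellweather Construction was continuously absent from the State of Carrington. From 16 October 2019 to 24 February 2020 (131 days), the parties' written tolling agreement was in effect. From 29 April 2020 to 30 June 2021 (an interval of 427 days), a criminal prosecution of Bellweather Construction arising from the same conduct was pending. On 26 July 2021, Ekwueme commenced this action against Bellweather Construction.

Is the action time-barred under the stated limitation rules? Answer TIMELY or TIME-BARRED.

The limitation period began to run on 12 October 2013.
The untolled deadline — 6 years after 12 October 2013 — is 12 October 2019.
The defendant's absence from the jurisdiction from 5 September 2017 to 24 December 2017 tolled the period for 110 days, extending the deadline to 30 January 2020.
The written tolling agreement from 16 October 2019 to 24 February 2020 tolled the period for 131 days, extending the deadline to 9 June 2020.
Because the pending criminal prosecution ran from 29 April 2020 to 30 June 2021, the deadline is extended by 427 days to 10 August 2021.
The pending related arbitration from 27 December 2016 to 8 August 2017 does not toll the period, because no stated rule makes a pending arbitration a tolling event.
The other events in the timeline have no effect on the limitation period under the stated rules.
Ekwueme filed on 26 July 2021, before the 10 August 2021 deadline, so the action is timely.

TIMELY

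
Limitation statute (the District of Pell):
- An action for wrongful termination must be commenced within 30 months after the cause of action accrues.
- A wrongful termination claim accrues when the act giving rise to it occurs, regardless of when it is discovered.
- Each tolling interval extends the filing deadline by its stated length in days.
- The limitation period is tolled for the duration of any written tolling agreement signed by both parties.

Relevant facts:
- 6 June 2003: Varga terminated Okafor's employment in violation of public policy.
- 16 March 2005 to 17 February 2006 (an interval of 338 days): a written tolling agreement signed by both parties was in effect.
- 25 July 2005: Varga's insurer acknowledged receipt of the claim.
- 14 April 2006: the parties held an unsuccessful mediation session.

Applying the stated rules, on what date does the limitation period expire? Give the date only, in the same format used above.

9 November 2006

The cause of action accrued on 6 June 2003, the date of the act.
Adding the 30 months base period to 6 June 2003 gives a deadline of 6 December 2005, before any tolling.
Because the written tolling agreement ran from 16 March 2005 to 17 February 2006, the deadline is extended by 338 days to 9 November 2006.
The other events in the timeline have no effect on the limitation period under the stated rules.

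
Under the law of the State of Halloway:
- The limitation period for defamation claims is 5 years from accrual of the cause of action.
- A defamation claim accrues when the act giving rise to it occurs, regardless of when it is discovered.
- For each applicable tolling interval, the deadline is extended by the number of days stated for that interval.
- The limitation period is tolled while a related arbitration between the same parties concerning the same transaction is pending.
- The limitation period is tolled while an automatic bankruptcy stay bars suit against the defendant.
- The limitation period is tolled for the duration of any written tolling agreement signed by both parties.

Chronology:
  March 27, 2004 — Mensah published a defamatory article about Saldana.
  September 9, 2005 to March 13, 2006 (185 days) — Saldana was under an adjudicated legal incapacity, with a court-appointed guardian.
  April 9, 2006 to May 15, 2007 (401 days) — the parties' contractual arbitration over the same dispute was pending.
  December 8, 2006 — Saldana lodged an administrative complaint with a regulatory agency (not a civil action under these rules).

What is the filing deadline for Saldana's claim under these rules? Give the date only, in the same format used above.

The limitation period began to run on March 27, 2004.
Adding the 5 years base period to March 27, 2004 gives a deadline of March 27, 2009, before any tolling.
The pending related arbitration from April 9, 2006 to May 15, 2007 tolled the period for 401 days, extending the deadline to May 2, 2010.
The plaintiff's legal incapacity from September 9, 2005 to March 13, 2006 does not toll the period, because no stated rule makes the plaintiff's incapacity a tolling event.
The other events in the timeline have no effect on the limitation period under the stated rules.

May 2, 2010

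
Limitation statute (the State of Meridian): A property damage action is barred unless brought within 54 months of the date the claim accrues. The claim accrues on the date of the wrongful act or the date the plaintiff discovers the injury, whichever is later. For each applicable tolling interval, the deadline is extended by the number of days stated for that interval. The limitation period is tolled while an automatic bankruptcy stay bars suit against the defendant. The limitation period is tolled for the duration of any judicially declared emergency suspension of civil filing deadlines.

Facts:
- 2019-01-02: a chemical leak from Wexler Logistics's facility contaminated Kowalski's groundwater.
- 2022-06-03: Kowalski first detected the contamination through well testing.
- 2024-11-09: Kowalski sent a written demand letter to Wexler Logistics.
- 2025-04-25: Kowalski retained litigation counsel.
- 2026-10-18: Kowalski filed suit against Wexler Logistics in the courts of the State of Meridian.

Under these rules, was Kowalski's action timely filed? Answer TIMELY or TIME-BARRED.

TIMELY

Because discovery on 2022-06-03 post-dates the 2019-01-02 act, accrual under the later-of rule falls on 2022-06-03.
The untolled deadline — 54 months after 2022-06-03 — is 2026-12-03.
Nothing else in the chronology tolls or restarts the period.
Kowalski filed on 2026-10-18, before the 2026-12-03 deadline, so the action is timely.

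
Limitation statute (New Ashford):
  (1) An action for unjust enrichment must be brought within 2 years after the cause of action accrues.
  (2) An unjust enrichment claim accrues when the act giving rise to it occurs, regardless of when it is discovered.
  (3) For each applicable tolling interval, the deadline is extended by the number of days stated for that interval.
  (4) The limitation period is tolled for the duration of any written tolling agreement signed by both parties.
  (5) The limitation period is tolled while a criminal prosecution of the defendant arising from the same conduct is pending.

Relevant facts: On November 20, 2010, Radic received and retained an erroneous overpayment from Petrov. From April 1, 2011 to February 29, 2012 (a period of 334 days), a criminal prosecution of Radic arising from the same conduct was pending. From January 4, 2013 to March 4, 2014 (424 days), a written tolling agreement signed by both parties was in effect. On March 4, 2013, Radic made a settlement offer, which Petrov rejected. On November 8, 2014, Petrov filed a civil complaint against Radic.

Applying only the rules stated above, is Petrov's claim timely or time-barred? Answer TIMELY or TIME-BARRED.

TIMELY

The claim accrued on November 20, 2010, when the wrongful act occurred.
2 years from November 20, 2010 is November 20, 2012.
The pending criminal prosecution from April 1, 2011 to February 29, 2012 tolled the period for 334 days, extending the deadline to October 20, 2013.
The period was tolled for 424 days by the written tolling agreement (January 4, 2013 to March 4, 2014), pushing the deadline to December 18, 2014.
The other events in the timeline have no effect on the limitation period under the stated rules.
Filing on November 8, 2014 beat the December 18, 2014 deadline — the action is timely.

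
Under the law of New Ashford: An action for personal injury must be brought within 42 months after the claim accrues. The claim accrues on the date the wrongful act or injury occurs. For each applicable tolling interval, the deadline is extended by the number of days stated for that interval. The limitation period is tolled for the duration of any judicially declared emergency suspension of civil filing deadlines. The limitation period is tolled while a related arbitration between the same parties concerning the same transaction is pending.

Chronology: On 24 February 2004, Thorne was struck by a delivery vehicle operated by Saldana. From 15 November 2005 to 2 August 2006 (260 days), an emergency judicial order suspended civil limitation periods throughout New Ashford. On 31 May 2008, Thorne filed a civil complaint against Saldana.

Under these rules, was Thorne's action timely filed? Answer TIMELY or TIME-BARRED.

TIME-BARRED

The claim accrued on 24 February 2004, when the wrongful act occurred.
The untolled deadline — 42 months after 24 February 2004 — is 24 August 2007.
The emergency suspension of filing deadlines from 15 November 2005 to 2 August 2006 tolled the period for 260 days, extending the deadline to 10 May 2008.
Thorne filed on 31 May 2008, after the 10 May 2008 deadline, so the action is time-barred.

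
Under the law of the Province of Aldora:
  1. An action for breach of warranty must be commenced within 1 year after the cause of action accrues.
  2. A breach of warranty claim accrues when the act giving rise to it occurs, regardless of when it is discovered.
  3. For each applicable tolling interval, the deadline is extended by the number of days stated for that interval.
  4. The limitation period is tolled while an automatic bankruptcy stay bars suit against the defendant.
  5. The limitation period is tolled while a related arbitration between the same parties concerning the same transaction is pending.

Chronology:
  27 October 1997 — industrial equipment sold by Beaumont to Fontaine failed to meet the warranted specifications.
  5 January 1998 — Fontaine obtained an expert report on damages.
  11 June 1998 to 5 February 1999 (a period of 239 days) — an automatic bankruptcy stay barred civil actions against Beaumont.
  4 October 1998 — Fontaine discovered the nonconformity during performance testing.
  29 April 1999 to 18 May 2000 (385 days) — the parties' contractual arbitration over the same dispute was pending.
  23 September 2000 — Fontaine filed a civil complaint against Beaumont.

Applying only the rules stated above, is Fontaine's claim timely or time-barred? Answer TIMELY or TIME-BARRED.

TIME-BARRED

Because the rule ties accrual to occurrence, the claim accrued on 27 October 1997, not on the 4 October 1998 discovery date.
The untolled deadline — 1 year after 27 October 1997 — is 27 October 1998.
The period was tolled for 239 days by the automatic bankruptcy stay (11 June 1998 to 5 February 1999), pushing the deadline to 23 June 1999.
The period was tolled for 385 days by the pending related arbitration (29 April 1999 to 18 May 2000), pushing the deadline to 12 July 2000.
None of the other events listed affects the running of the period under the stated rules.
The 23 September 2000 filing falls after the 12 July 2000 deadline; the claim is time-barred.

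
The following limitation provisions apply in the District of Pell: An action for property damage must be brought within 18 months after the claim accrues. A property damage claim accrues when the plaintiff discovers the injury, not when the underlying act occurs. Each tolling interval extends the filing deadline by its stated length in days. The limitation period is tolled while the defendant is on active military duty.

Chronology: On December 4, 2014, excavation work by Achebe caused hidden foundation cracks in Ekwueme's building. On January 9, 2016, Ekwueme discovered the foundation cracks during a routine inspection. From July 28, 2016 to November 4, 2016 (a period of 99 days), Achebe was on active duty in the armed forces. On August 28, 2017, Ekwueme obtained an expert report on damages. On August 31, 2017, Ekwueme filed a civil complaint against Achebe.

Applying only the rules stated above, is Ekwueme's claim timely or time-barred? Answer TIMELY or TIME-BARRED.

TIMELY

Under the discovery rule, the claim accrued on January 9, 2016, when Ekwueme discovered the injury — not on the December 4, 2014 date of the underlying act.
The untolled deadline — 18 months after January 9, 2016 — is July 9, 2017.
Because the defendant's active military service ran from July 28, 2016 to November 4, 2016, the deadline is extended by 99 days to October 16, 2017.
None of the other events listed affects the running of the period under the stated rules.
Ekwueme filed on August 31, 2017, before the October 16, 2017 deadline, so the action is timely.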